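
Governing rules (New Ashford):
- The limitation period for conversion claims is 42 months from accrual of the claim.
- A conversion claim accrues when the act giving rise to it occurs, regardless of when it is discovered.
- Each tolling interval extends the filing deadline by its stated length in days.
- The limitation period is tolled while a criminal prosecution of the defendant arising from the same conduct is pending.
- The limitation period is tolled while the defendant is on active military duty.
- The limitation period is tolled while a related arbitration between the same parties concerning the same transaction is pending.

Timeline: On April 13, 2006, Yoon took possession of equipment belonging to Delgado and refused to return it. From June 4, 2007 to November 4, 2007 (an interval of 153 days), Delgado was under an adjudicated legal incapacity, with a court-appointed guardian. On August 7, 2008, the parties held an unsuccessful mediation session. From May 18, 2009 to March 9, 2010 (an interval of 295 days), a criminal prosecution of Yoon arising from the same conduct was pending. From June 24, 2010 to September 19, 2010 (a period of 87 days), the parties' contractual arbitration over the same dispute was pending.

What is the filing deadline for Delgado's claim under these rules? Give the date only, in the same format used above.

October 30, 2010

The limitation period began to run on April 13, 2006.
Adding the 42 months base period to April 13, 2006 gives a deadline of October 13, 2009, before any tolling.
The pending criminal prosecution from May 18, 2009 to March 9, 2010 tolled the period for 295 days, extending the deadline to August 4, 2010.
The pending related arbitration from June 24, 2010 to September 19, 2010 tolled the period for 87 days, extending the deadline to October 30, 2010.
The plaintiff's legal incapacity from June 4, 2007 to November 4, 2007 does not toll the period, because no stated rule makes the plaintiff's incapacity a tolling event.
Nothing else in the chronology tolls or restarts the period.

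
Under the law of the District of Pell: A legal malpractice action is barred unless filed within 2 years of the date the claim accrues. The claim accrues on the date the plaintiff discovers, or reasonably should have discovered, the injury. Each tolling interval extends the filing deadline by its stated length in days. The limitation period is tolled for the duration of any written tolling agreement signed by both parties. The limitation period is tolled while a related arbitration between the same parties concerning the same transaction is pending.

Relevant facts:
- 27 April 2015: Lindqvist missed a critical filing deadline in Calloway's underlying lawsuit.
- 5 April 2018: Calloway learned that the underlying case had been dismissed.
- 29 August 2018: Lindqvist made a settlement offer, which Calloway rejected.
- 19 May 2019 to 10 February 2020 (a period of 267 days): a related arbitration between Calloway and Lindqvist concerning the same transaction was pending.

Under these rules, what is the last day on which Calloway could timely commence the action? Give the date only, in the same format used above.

28 December 2020

Under the discovery rule, the claim accrued on 5 April 2018, when Calloway discovered the injury — not on the 27 April 2015 date of the underlying act.
Adding the 2 years base period to 5 April 2018 gives a deadline of 5 April 2020, before any tolling.
The pending related arbitration from 19 May 2019 to 10 February 2020 tolled the period for 267 days, extending the deadline to 28 December 2020.
Nothing else in the chronology tolls or restarts the period.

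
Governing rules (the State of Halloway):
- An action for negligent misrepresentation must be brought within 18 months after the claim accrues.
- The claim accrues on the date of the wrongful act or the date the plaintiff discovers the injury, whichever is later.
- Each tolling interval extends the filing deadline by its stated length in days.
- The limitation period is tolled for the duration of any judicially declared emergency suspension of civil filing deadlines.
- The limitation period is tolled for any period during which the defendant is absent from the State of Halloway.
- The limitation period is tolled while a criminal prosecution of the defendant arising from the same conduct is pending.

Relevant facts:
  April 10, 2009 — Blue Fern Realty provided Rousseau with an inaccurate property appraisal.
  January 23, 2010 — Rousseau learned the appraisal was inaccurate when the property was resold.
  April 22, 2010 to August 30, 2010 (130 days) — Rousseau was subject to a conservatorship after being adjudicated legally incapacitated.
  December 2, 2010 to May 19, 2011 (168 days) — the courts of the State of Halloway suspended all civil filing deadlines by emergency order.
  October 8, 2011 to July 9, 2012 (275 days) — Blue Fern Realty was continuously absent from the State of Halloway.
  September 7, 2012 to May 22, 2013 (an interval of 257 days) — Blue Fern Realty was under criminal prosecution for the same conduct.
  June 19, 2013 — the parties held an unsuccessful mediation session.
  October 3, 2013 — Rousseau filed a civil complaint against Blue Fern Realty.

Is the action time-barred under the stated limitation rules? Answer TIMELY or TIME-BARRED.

Taking the later of the act (April 10, 2009) and discovery (January 23, 2010), the claim accrued on January 23, 2010.
The untolled deadline — 18 months after January 23, 2010 — is July 23, 2011.
Because the emergency suspension of filing deadlines ran from December 2, 2010 to May 19, 2011, the deadline is extended by 168 days to January 7, 2012.
The defendant's absence from the jurisdiction from October 8, 2011 to July 9, 2012 tolled the period for 275 days, extending the deadline to October 8, 2012.
The pending criminal prosecution from September 7, 2012 to May 22, 2013 tolled the period for 257 days, extending the deadline to June 22, 2013.
Although the plaintiff's incapacity ran from April 22, 2010 to August 30, 2010, the stated rules do not make that a tolling event, so it is disregarded.
None of the other events listed affects the running of the period under the stated rules.
Filing on October 3, 2013 missed the June 22, 2013 deadline — the action is time-barred.

TIME-BARRED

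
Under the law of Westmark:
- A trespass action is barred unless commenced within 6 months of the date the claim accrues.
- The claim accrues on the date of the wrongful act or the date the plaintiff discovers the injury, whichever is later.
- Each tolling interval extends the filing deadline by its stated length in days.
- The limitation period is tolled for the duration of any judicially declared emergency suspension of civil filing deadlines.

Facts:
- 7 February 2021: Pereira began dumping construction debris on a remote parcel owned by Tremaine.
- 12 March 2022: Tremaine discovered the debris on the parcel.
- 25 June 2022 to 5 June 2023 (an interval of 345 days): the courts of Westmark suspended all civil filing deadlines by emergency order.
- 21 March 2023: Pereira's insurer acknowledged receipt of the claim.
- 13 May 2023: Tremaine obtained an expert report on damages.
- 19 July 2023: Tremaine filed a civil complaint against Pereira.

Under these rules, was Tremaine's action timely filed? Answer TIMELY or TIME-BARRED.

Because discovery on 12 March 2022 post-dates the 7 February 2021 act, accrual under the later-of rule falls on 12 March 2022.
Adding the 6 months base period to 12 March 2022 gives a deadline of 12 September 2022, before any tolling.
The period was tolled for 345 days by the emergency suspension of filing deadlines (25 June 2022 to 5 June 2023), pushing the deadline to 23 August 2023.
None of the other events listed affects the running of the period under the stated rules.
Tremaine filed on 19 July 2023, before the 23 August 2023 deadline, so the action is timely.

TIMELY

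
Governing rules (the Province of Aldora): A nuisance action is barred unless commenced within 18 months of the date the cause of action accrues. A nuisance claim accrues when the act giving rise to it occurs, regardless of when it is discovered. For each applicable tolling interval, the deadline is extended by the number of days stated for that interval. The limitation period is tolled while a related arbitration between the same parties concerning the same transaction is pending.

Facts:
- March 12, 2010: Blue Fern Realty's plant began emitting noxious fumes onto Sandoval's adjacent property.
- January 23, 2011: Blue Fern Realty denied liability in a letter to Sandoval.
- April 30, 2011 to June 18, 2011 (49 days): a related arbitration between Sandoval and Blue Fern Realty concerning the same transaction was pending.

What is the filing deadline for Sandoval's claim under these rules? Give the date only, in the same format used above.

October 31, 2011

The cause of action accrued on March 12, 2010, the date of the act.
The untolled deadline — 18 months after March 12, 2010 — is September 12, 2011.
Because the pending related arbitration ran from April 30, 2011 to June 18, 2011, the deadline is extended by 49 days to October 31, 2011.
None of the other events listed affects the running of the period under the stated rules.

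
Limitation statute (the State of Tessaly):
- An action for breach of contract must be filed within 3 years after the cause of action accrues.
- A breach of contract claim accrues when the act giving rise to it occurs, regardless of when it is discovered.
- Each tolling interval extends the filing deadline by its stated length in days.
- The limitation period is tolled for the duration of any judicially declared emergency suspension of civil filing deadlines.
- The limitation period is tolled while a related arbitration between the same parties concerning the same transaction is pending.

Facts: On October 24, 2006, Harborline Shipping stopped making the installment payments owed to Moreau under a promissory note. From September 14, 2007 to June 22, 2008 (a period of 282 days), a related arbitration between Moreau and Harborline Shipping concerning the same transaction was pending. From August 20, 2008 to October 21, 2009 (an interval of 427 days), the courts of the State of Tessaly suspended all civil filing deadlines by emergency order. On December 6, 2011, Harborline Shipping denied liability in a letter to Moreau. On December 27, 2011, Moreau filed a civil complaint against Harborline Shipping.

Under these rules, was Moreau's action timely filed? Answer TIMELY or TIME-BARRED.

TIME-BARRED

The limitation period began to run on October 24, 2006.
The untolled deadline — 3 years after October 24, 2006 — is October 24, 2009.
The period was tolled for 282 days by the pending related arbitration (September 14, 2007 to June 22, 2008), pushing the deadline to August 2, 2010.
The emergency suspension of filing deadlines from August 20, 2008 to October 21, 2009 tolled the period for 427 days, extending the deadline to October 3, 2011.
None of the other events listed affects the running of the period under the stated rules.
Filing on December 27, 2011 missed the October 3, 2011 deadline — the action is time-barred.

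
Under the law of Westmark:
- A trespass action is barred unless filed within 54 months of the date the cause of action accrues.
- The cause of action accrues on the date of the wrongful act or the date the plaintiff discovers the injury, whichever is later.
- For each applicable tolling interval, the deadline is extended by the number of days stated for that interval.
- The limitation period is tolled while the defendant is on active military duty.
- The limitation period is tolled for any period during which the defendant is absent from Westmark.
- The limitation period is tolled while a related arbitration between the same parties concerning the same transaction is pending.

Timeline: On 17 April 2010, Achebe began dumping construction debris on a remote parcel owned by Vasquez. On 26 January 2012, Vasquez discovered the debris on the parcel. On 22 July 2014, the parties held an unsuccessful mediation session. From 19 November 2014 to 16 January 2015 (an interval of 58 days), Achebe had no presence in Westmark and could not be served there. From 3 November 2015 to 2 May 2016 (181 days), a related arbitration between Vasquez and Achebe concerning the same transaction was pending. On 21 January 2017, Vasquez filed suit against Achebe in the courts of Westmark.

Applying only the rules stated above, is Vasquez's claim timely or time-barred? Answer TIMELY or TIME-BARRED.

Taking the later of the act (17 April 2010) and discovery (26 January 2012), the claim accrued on 26 January 2012.
54 months from 26 January 2012 is 26 July 2016.
Because the defendant's absence from the jurisdiction ran from 19 November 2014 to 16 January 2015, the deadline is extended by 58 days to 22 September 2016.
The pending related arbitration from 3 November 2015 to 2 May 2016 tolled the period for 181 days, extending the deadline to 22 March 2017.
Nothing else in the chronology tolls or restarts the period.
Vasquez filed on 21 January 2017, before the 22 March 2017 deadline, so the action is timely.

TIMELY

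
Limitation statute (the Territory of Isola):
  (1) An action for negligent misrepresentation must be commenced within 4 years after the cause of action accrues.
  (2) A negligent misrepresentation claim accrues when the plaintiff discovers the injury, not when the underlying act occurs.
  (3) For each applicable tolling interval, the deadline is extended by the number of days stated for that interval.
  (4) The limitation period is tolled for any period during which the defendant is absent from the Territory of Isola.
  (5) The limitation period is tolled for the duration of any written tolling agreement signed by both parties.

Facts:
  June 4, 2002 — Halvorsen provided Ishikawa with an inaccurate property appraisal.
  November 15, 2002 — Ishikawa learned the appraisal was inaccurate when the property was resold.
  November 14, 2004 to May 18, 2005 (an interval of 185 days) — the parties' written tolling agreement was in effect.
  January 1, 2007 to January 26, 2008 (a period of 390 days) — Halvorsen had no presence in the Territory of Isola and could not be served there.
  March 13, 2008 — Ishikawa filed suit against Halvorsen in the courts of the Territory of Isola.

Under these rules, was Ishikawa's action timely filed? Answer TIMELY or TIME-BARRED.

TIMELY

The claim did not accrue until Ishikawa discovered the injury on November 15, 2002; the June 4, 2002 act date does not start the clock under the stated rule.
4 years from November 15, 2002 is November 15, 2006.
Because the written tolling agreement ran from November 14, 2004 to May 18, 2005, the deadline is extended by 185 days to May 19, 2007.
The defendant's absence from the jurisdiction from January 1, 2007 to January 26, 2008 tolled the period for 390 days, extending the deadline to June 12, 2008.
Filing on March 13, 2008 beat the June 12, 2008 deadline — the action is timely.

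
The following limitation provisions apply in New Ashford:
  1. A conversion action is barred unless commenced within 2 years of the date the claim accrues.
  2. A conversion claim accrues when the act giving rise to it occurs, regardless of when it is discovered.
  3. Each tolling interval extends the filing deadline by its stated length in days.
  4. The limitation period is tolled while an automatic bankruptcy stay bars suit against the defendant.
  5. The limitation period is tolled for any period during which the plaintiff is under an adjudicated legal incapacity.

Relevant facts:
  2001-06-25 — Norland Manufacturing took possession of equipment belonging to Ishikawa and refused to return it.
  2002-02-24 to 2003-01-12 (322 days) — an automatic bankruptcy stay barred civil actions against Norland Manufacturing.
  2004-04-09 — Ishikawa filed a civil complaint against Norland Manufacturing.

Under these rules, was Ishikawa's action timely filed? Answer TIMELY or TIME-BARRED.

The claim accrued on 2001-06-25, the date of the act.
Adding the 2 years base period to 2001-06-25 gives a deadline of 2003-06-25, before any tolling.
Because the automatic bankruptcy stay ran from 2002-02-24 to 2003-01-12, the deadline is extended by 322 days to 2004-05-12.
Ishikawa filed on 2004-04-09, before the 2004-05-12 deadline, so the action is timely.

TIMELY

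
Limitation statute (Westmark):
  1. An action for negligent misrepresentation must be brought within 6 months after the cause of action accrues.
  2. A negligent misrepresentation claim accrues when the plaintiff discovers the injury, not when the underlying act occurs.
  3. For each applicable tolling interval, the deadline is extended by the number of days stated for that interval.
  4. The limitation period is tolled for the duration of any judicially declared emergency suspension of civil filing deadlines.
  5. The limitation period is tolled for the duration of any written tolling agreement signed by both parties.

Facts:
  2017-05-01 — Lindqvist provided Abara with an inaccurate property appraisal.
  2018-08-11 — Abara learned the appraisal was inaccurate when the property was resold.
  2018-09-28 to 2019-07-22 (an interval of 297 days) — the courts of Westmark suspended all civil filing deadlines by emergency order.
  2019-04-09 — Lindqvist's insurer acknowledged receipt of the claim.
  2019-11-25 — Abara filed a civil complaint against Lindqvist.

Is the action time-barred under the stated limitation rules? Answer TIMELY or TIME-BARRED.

TIMELY

The claim did not accrue until Abara discovered the injury on 2018-08-11; the 2017-05-01 act date does not start the clock under the stated rule.
6 months from 2018-08-11 is 2019-02-11.
Because the emergency suspension of filing deadlines ran from 2018-09-28 to 2019-07-22, the deadline is extended by 297 days to 2019-12-05.
None of the other events listed affects the running of the period under the stated rules.
Filing on 2019-11-25 beat the 2019-12-05 deadline — the action is timely.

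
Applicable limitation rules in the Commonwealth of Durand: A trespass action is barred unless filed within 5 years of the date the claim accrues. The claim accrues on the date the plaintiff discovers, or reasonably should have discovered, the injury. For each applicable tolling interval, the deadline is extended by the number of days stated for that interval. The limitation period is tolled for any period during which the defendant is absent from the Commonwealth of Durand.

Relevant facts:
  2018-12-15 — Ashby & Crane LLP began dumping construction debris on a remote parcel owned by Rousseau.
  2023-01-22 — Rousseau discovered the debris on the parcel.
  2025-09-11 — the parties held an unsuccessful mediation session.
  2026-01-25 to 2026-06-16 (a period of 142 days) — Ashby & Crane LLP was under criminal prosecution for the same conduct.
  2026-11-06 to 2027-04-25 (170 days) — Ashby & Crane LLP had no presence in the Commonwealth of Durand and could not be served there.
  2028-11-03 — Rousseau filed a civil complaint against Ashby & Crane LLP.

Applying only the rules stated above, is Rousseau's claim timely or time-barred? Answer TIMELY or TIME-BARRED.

The claim did not accrue until Rousseau discovered the injury on 2023-01-22; the 2018-12-15 act date does not start the clock under the stated rule.
Adding the 5 years base period to 2023-01-22 gives a deadline of 2028-01-22, before any tolling.
The defendant's absence from the jurisdiction from 2026-11-06 to 2027-04-25 tolled the period for 170 days, extending the deadline to 2028-07-10.
Although a criminal prosecution ran from 2026-01-25 to 2026-06-16, the stated rules do not make that a tolling event, so it is disregarded.
None of the other events listed affects the running of the period under the stated rules.
The 2028-11-03 filing falls after the 2028-07-10 deadline; the claim is time-barred.

TIME-BARRED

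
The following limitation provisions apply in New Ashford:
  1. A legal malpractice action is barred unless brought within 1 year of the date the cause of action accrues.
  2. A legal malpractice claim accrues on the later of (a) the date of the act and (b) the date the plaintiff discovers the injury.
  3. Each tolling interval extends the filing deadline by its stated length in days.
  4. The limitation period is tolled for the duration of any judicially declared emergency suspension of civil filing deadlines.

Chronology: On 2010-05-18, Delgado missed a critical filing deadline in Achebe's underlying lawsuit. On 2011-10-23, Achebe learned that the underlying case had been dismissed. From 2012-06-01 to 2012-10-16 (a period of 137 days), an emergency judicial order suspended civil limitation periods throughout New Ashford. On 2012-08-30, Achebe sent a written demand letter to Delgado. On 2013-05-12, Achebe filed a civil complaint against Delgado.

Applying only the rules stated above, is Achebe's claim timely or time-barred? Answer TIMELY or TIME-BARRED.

The claim accrued on 2011-10-23 — the later of the 2010-05-18 act and the 2011-10-23 discovery.
The untolled deadline — 1 year after 2011-10-23 — is 2012-10-23.
The period was tolled for 137 days by the emergency suspension of filing deadlines (2012-06-01 to 2012-10-16), pushing the deadline to 2013-03-09.
The other events in the timeline have no effect on the limitation period under the stated rules.
The 2013-05-12 filing falls after the 2013-03-09 deadline; the claim is time-barred.

TIME-BARRED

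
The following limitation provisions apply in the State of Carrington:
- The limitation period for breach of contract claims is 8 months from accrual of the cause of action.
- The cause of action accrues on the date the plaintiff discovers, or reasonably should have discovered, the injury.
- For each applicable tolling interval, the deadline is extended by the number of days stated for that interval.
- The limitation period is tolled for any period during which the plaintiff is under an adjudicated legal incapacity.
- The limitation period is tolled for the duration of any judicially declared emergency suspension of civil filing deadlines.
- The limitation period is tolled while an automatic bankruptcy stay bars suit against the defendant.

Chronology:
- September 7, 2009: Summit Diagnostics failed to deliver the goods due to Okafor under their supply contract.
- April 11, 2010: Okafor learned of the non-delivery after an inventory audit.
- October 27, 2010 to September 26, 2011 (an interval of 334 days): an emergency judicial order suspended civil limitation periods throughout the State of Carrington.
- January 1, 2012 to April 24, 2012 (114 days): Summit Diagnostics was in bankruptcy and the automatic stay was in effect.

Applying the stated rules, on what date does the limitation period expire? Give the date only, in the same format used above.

November 10, 2011

Under the discovery rule, the claim accrued on April 11, 2010, when Okafor discovered the injury — not on the September 7, 2009 date of the underlying act.
The untolled deadline — 8 months after April 11, 2010 — is December 11, 2010.
The emergency suspension of filing deadlines from October 27, 2010 to September 26, 2011 tolled the period for 334 days, extending the deadline to November 10, 2011.
By the time the automatic bankruptcy stay began on January 1, 2012, the limitation period had already expired on November 10, 2011; that interval cannot revive it.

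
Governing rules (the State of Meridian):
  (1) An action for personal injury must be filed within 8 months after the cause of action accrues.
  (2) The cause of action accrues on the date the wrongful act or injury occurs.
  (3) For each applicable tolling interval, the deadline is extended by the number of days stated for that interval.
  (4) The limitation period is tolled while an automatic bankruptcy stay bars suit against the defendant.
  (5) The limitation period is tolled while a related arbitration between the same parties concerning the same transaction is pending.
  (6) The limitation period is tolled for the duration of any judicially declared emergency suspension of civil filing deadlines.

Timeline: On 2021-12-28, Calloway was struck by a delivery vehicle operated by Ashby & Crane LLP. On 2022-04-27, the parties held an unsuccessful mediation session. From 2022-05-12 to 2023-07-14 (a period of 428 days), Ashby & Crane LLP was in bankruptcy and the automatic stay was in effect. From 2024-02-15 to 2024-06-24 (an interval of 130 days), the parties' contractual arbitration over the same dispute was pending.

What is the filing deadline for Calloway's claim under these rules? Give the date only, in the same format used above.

2023-10-30

The limitation period began to run on 2021-12-28.
The untolled deadline — 8 months after 2021-12-28 — is 2022-08-28.
The automatic bankruptcy stay from 2022-05-12 to 2023-07-14 tolled the period for 428 days, extending the deadline to 2023-10-30.
The pending related arbitration starting 2024-02-15 came too late — the period had run on 2023-10-30 — and so does not extend the deadline.
None of the other events listed affects the running of the period under the stated rules.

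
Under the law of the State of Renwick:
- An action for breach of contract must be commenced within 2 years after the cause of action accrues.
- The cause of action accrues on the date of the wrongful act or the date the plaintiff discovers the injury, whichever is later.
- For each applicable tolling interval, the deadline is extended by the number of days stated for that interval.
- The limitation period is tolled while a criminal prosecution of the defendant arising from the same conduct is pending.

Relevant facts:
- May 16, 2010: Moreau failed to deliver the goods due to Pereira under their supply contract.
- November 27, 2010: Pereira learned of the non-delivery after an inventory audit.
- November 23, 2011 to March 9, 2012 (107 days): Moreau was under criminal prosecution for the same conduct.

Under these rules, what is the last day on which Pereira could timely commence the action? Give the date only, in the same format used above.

The claim accrued on November 27, 2010 — the later of the May 16, 2010 act and the November 27, 2010 discovery.
Adding the 2 years base period to November 27, 2010 gives a deadline of November 27, 2012, before any tolling.
Because the pending criminal prosecution ran from November 23, 2011 to March 9, 2012, the deadline is extended by 107 days to March 14, 2013.

March 14, 2013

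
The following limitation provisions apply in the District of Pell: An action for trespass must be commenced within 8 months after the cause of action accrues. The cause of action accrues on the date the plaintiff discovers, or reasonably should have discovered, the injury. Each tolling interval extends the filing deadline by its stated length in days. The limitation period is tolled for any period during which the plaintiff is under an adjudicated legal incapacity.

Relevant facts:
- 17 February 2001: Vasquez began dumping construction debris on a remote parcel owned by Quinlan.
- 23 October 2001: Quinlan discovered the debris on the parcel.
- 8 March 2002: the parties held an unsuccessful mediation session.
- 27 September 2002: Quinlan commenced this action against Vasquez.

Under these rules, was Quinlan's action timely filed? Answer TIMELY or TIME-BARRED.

TIME-BARRED

Under the discovery rule, the claim accrued on 23 October 2001, when Quinlan discovered the injury — not on the 17 February 2001 date of the underlying act.
Adding the 8 months base period to 23 October 2001 gives a deadline of 23 June 2002, before any tolling.
The other events in the timeline have no effect on the limitation period under the stated rules.
The 27 September 2002 filing falls after the 23 June 2002 deadline; the claim is time-barred.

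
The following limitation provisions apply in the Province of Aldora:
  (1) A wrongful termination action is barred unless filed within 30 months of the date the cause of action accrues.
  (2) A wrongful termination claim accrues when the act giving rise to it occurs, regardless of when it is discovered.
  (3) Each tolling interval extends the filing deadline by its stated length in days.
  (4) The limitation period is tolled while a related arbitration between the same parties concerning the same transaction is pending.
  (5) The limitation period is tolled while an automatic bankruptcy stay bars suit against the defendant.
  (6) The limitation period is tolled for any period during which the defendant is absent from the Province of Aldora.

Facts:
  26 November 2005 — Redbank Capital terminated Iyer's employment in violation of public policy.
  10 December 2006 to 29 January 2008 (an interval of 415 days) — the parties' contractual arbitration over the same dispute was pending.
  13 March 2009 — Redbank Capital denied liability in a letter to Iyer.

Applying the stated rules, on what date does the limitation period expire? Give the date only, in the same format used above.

The cause of action accrued on 26 November 2005, the date of the act.
Adding the 30 months base period to 26 November 2005 gives a deadline of 26 May 2008, before any tolling.
Because the pending related arbitration ran from 10 December 2006 to 29 January 2008, the deadline is extended by 415 days to 15 July 2009.
None of the other events listed affects the running of the period under the stated rules.

15 July 2009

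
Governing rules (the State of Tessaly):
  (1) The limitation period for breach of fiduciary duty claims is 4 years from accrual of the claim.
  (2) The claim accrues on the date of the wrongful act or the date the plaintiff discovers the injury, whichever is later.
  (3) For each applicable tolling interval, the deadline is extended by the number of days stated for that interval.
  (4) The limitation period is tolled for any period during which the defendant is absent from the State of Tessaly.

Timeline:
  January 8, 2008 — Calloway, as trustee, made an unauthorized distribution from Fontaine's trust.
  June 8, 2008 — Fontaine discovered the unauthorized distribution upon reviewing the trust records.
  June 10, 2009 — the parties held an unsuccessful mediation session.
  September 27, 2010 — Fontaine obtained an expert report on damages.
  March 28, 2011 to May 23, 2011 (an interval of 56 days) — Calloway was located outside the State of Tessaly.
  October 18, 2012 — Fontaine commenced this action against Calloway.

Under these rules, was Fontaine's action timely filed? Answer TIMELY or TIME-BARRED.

Because discovery on June 8, 2008 post-dates the January 8, 2008 act, accrual under the later-of rule falls on June 8, 2008.
Adding the 4 years base period to June 8, 2008 gives a deadline of June 8, 2012, before any tolling.
Because the defendant's absence from the jurisdiction ran from March 28, 2011 to May 23, 2011, the deadline is extended by 56 days to August 3, 2012.
The other events in the timeline have no effect on the limitation period under the stated rules.
The October 18, 2012 filing falls after the August 3, 2012 deadline; the claim is time-barred.

TIME-BARRED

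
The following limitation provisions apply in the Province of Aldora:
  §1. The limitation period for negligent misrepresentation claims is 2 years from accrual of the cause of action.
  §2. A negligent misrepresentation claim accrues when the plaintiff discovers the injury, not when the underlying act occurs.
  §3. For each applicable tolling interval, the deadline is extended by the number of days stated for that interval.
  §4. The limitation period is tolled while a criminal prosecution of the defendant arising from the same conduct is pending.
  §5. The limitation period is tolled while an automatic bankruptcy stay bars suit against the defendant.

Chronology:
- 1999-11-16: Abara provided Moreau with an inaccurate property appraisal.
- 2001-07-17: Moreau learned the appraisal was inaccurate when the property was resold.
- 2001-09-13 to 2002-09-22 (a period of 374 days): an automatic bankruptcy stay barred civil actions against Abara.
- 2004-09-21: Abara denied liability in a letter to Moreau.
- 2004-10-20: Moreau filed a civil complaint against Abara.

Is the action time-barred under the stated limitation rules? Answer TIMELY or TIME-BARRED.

Accrual is tied to discovery, so the period began on 2001-07-17 rather than on 1999-11-16 when the act occurred.
2 years from 2001-07-17 is 2003-07-17.
The period was tolled for 374 days by the automatic bankruptcy stay (2001-09-13 to 2002-09-22), pushing the deadline to 2004-07-25.
Nothing else in the chronology tolls or restarts the period.
Filing on 2004-10-20 missed the 2004-07-25 deadline — the action is time-barred.

TIME-BARRED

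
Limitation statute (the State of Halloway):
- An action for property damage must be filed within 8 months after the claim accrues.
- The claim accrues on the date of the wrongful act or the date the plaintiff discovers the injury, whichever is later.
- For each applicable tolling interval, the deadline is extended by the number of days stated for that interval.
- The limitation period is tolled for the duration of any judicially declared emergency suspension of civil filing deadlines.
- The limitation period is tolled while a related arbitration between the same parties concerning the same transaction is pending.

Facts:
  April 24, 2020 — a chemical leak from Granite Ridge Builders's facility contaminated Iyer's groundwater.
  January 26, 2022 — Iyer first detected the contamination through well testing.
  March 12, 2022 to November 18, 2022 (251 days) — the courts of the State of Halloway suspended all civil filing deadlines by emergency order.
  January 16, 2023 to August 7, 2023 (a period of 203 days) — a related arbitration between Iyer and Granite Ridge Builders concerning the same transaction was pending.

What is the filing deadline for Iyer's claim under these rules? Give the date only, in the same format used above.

Taking the later of the act (April 24, 2020) and discovery (January 26, 2022), the claim accrued on January 26, 2022.
The untolled deadline — 8 months after January 26, 2022 — is September 26, 2022.
The emergency suspension of filing deadlines from March 12, 2022 to November 18, 2022 tolled the period for 251 days, extending the deadline to June 4, 2023.
Because the pending related arbitration ran from January 16, 2023 to August 7, 2023, the deadline is extended by 203 days to December 24, 2023.

December 24, 2023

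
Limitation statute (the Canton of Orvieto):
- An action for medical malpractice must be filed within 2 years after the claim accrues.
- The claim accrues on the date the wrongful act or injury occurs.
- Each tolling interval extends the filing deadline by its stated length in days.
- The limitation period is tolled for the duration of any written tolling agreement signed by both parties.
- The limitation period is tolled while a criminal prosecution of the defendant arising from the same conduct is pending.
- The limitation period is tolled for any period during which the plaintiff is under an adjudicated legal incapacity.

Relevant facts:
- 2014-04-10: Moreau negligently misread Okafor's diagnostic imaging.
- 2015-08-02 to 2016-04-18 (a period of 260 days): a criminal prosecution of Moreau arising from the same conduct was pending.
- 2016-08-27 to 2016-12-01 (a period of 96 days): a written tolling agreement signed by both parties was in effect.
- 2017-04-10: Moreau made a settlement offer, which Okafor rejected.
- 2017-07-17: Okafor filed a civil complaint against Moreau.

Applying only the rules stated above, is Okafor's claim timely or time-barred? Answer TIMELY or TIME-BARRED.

TIME-BARRED

The claim accrued on 2014-04-10, when the wrongful act occurred.
Adding the 2 years base period to 2014-04-10 gives a deadline of 2016-04-10, before any tolling.
The pending criminal prosecution from 2015-08-02 to 2016-04-18 tolled the period for 260 days, extending the deadline to 2016-12-26.
The period was tolled for 96 days by the written tolling agreement (2016-08-27 to 2016-12-01), pushing the deadline to 2017-04-01.
The other events in the timeline have no effect on the limitation period under the stated rules.
The 2017-07-17 filing falls after the 2017-04-01 deadline; the claim is time-barred.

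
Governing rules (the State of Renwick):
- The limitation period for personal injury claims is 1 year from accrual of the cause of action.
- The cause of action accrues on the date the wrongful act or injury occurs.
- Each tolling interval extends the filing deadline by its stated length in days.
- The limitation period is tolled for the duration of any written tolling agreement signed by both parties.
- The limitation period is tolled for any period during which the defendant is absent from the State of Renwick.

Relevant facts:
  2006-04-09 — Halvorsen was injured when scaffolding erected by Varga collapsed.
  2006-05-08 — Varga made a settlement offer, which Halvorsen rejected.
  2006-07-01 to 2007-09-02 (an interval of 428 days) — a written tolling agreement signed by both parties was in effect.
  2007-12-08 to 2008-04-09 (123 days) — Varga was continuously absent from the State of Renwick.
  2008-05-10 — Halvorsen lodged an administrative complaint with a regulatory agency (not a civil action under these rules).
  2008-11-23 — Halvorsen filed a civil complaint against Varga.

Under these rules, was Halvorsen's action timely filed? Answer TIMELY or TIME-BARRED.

TIME-BARRED

The cause of action accrued on 2006-04-09, the date of the act.
1 year from 2006-04-09 is 2007-04-09.
The written tolling agreement from 2006-07-01 to 2007-09-02 tolled the period for 428 days, extending the deadline to 2008-06-10.
Because the defendant's absence from the jurisdiction ran from 2007-12-08 to 2008-04-09, the deadline is extended by 123 days to 2008-10-11.
The other events in the timeline have no effect on the limitation period under the stated rules.
Halvorsen filed on 2008-11-23, after the 2008-10-11 deadline, so the action is time-barred.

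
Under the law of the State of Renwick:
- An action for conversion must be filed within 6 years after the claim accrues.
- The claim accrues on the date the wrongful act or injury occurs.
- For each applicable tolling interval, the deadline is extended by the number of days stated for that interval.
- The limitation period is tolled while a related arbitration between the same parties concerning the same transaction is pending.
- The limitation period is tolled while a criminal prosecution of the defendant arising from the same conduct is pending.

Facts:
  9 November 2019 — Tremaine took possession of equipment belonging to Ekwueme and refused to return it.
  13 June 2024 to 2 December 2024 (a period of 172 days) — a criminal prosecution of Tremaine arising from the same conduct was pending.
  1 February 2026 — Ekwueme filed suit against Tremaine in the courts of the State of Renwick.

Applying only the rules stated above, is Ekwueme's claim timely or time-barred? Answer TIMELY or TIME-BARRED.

The limitation period began to run on 9 November 2019.
6 years from 9 November 2019 is 9 November 2025.
Because the pending criminal prosecution ran from 13 June 2024 to 2 December 2024, the deadline is extended by 172 days to 30 April 2026.
The 1 February 2026 filing precedes the 30 April 2026 deadline; the claim is timely.

TIMELY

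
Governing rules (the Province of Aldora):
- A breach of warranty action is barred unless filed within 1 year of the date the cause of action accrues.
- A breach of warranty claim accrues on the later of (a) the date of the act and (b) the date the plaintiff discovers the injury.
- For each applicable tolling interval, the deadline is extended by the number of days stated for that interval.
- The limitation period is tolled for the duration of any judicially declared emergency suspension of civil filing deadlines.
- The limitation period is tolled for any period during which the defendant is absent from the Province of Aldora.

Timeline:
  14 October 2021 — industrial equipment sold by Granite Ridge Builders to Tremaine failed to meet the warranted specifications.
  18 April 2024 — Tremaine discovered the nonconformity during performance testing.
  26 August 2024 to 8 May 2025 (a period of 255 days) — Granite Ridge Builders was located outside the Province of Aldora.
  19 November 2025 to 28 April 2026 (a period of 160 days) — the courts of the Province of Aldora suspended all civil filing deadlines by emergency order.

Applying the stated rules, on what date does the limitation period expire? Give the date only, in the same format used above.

7 June 2026

Because discovery on 18 April 2024 post-dates the 14 October 2021 act, accrual under the later-of rule falls on 18 April 2024.
1 year from 18 April 2024 is 18 April 2025.
The period was tolled for 255 days by the defendant's absence from the jurisdiction (26 August 2024 to 8 May 2025), pushing the deadline to 29 December 2025.
The emergency suspension of filing deadlines from 19 November 2025 to 28 April 2026 tolled the period for 160 days, extending the deadline to 7 June 2026.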